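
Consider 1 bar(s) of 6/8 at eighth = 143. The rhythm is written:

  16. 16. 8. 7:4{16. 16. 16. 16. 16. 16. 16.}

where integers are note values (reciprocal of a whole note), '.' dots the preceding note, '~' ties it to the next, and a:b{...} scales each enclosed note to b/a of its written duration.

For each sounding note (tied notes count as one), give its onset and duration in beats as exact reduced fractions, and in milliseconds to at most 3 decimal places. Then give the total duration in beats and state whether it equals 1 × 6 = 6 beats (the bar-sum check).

1) 0.0ms=0b +314.685ms=3/4b
2) 314.685ms=3/4b +314.685ms=3/4b
3) 629.371ms=3/2b +629.371ms=3/2b
4) 1258.741ms=3b +179.82ms=3/7b
5) 1438.561ms=24/7b +179.82ms=3/7b
6) 1618.382ms=27/7b +179.82ms=3/7b
7) 1798.202ms=30/7b +179.82ms=3/7b
8) 1978.022ms=33/7b +179.82ms=3/7b
9) 2157.842ms=36/7b +179.82ms=3/7b
10) 2337.662ms=39/7b +179.82ms=3/7b
Σ=6b of 6 (143bpm 6/8) — PASS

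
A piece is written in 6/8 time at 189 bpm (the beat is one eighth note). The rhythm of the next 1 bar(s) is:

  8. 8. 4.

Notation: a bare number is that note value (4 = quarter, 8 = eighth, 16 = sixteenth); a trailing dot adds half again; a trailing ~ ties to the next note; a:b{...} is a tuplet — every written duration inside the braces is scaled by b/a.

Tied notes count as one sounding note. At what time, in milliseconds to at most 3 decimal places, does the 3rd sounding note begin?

note 3 onset = 3b = 952.381ms

1. 0.0ms @ 0 + 476.19ms (3/2)
2. 476.19ms @ 3/2 + 476.19ms (3/2)
3. 952.381ms @ 3 + 952.381ms (3)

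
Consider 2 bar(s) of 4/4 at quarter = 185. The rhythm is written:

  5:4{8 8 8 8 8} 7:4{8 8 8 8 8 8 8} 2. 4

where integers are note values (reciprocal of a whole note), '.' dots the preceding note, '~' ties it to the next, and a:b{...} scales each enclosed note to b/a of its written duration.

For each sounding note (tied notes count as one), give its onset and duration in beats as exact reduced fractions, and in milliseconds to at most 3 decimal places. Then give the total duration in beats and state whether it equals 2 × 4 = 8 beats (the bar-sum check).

1) 0.0ms=0b +129.73ms=2/5b
2) 129.73ms=2/5b +129.73ms=2/5b
3) 259.459ms=4/5b +129.73ms=2/5b
4) 389.189ms=6/5b +129.73ms=2/5b
5) 518.919ms=8/5b +129.73ms=2/5b
6) 648.649ms=2b +92.664ms=2/7b
7) 741.313ms=16/7b +92.664ms=2/7b
8) 833.977ms=18/7b +92.664ms=2/7b
9) 926.641ms=20/7b +92.664ms=2/7b
10) 1019.305ms=22/7b +92.664ms=2/7b
11) 1111.969ms=24/7b +92.664ms=2/7b
12) 1204.633ms=26/7b +92.664ms=2/7b
13) 1297.297ms=4b +972.973ms=3b
14) 2270.27ms=7b +324.324ms=1b
Σ=8b of 8 (185bpm 4/4) — PASS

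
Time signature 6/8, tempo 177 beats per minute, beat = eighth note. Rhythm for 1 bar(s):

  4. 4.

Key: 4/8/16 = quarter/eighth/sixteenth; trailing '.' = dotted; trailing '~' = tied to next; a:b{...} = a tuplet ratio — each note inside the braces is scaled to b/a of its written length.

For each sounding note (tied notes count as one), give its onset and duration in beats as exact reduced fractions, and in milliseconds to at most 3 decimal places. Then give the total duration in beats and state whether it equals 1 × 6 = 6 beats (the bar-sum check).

1) 0.0ms=0b +1016.949ms=3b
2) 1016.949ms=3b +1016.949ms=3b
Σ=6b of 6 (177bpm 6/8) — PASS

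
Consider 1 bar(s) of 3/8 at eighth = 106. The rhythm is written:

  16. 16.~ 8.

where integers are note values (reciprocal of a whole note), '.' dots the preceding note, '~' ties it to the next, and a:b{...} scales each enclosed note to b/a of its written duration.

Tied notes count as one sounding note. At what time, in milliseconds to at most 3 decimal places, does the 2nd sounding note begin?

1. 0.0ms @ 0 + 424.528ms (3/4)
2. 424.528ms @ 3/4 + 1273.585ms (9/4)

note 2 onset = 3/4b = 424.528ms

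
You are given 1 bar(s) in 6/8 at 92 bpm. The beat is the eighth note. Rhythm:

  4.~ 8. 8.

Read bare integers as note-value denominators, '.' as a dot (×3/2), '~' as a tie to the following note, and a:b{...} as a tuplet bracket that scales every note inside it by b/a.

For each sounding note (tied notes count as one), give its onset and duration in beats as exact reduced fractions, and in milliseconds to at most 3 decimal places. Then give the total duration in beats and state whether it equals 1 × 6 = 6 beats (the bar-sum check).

1) 0.0ms=0b +2934.783ms=9/2b
2) 2934.783ms=9/2b +978.261ms=3/2b
Σ=6b of 6 (92bpm 6/8) — PASS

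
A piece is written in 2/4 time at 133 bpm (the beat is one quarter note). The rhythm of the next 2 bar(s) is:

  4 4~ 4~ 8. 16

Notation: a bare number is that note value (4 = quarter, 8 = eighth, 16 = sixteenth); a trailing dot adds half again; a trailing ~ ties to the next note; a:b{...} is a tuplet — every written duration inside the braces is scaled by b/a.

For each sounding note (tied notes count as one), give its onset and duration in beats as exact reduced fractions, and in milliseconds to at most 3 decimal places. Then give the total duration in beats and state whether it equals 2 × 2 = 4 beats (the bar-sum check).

1) 0.0ms=0b +451.128ms=1b
2) 451.128ms=1b +1240.602ms=11/4b
3) 1691.729ms=15/4b +112.782ms=1/4b
Σ=4b of 4 (133bpm 2/4) — PASS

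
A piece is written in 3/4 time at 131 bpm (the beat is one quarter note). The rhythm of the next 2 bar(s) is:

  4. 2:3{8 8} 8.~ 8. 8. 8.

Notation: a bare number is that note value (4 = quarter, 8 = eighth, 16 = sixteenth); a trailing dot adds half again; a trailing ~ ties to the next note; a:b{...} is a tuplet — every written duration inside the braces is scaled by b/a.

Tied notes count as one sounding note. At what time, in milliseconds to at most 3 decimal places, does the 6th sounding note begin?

note 6 onset = 21/4b = 2404.58ms

1. 0.0ms @ 0 + 687.023ms (3/2)
2. 687.023ms @ 3/2 + 343.511ms (3/4)
3. 1030.534ms @ 9/4 + 343.511ms (3/4)
4. 1374.046ms @ 3 + 687.023ms (3/2)
5. 2061.069ms @ 9/2 + 343.511ms (3/4)
6. 2404.58ms @ 21/4 + 343.511ms (3/4)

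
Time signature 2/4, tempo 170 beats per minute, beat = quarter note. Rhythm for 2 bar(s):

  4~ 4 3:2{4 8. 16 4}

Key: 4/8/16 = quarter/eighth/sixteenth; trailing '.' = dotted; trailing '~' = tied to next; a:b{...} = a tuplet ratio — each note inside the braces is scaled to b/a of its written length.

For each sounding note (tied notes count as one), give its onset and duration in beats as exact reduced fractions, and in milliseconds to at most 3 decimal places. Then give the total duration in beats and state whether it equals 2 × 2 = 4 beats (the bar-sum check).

1) 0.0ms=0b +705.882ms=2b
2) 705.882ms=2b +235.294ms=2/3b
3) 941.176ms=8/3b +176.471ms=1/2b
4) 1117.647ms=19/6b +58.824ms=1/6b
5) 1176.471ms=10/3b +235.294ms=2/3b
Σ=4b of 4 (170bpm 2/4) — PASS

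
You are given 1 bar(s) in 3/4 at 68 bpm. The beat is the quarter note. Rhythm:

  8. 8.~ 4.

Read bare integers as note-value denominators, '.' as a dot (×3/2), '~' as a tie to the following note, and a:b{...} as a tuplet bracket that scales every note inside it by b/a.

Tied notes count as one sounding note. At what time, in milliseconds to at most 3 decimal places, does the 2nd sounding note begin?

1. 0.0ms @ 0 + 661.765ms (3/4)
2. 661.765ms @ 3/4 + 1985.294ms (9/4)

note 2 onset = 3/4b = 661.765ms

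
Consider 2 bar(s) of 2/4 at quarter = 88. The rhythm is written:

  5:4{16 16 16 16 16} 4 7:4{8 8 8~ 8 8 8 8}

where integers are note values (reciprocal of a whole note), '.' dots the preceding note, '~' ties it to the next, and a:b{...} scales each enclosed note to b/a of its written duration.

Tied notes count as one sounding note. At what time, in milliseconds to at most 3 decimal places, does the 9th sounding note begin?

note 9 onset = 18/7b = 1753.247ms

1. 0.0ms @ 0 + 136.364ms (1/5)
2. 136.364ms @ 1/5 + 136.364ms (1/5)
3. 272.727ms @ 2/5 + 136.364ms (1/5)
4. 409.091ms @ 3/5 + 136.364ms (1/5)
5. 545.455ms @ 4/5 + 136.364ms (1/5)
6. 681.818ms @ 1 + 681.818ms (1)
7. 1363.636ms @ 2 + 194.805ms (2/7)
8. 1558.442ms @ 16/7 + 194.805ms (2/7)
9. 1753.247ms @ 18/7 + 389.61ms (4/7)
10. 2142.857ms @ 22/7 + 194.805ms (2/7)
11. 2337.662ms @ 24/7 + 194.805ms (2/7)
12. 2532.468ms @ 26/7 + 194.805ms (2/7)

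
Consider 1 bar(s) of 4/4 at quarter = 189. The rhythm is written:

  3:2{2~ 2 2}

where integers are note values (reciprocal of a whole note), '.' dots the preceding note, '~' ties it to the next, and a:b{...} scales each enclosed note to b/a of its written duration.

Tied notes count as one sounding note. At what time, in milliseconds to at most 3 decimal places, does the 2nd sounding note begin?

1. 0.0ms @ 0 + 846.561ms (8/3)
2. 846.561ms @ 8/3 + 423.28ms (4/3)

note 2 onset = 8/3b = 846.561ms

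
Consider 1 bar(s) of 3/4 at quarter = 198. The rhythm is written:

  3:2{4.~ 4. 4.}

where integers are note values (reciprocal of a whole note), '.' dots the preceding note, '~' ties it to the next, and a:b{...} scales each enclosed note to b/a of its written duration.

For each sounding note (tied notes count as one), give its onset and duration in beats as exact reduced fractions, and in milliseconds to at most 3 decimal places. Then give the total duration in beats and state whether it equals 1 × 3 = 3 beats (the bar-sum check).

1) 0.0ms=0b +606.061ms=2b
2) 606.061ms=2b +303.03ms=1b
Σ=3b of 3 (198bpm 3/4) — PASS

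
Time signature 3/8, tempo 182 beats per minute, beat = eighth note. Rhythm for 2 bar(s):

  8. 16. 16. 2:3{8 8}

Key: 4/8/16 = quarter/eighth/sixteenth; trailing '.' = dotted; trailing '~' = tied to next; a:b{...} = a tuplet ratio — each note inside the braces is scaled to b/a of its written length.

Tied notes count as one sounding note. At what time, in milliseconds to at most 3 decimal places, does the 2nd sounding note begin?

note 2 onset = 3/2b = 494.505ms

1. 0.0ms @ 0 + 494.505ms (3/2)
2. 494.505ms @ 3/2 + 247.253ms (3/4)
3. 741.758ms @ 9/4 + 247.253ms (3/4)
4. 989.011ms @ 3 + 494.505ms (3/2)
5. 1483.516ms @ 9/2 + 494.505ms (3/2)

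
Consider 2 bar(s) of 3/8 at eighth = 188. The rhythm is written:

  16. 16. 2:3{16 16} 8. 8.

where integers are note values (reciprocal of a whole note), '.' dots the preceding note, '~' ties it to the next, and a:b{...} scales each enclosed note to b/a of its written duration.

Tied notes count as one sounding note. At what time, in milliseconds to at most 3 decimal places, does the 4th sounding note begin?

1. 0.0ms @ 0 + 239.362ms (3/4)
2. 239.362ms @ 3/4 + 239.362ms (3/4)
3. 478.723ms @ 3/2 + 239.362ms (3/4)
4. 718.085ms @ 9/4 + 239.362ms (3/4)
5. 957.447ms @ 3 + 478.723ms (3/2)
6. 1436.17ms @ 9/2 + 478.723ms (3/2)

note 4 onset = 9/4b = 718.085ms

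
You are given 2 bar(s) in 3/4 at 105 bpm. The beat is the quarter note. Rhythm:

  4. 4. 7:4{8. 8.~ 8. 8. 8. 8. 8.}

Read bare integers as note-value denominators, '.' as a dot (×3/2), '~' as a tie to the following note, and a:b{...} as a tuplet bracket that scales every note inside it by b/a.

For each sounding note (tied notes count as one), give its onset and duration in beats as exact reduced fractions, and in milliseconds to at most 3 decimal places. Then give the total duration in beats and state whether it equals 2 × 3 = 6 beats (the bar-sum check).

1) 0.0ms=0b +857.143ms=3/2b
2) 857.143ms=3/2b +857.143ms=3/2b
3) 1714.286ms=3b +244.898ms=3/7b
4) 1959.184ms=24/7b +489.796ms=6/7b
5) 2448.98ms=30/7b +244.898ms=3/7b
6) 2693.878ms=33/7b +244.898ms=3/7b
7) 2938.776ms=36/7b +244.898ms=3/7b
8) 3183.673ms=39/7b +244.898ms=3/7b
Σ=6b of 6 (105bpm 3/4) — PASS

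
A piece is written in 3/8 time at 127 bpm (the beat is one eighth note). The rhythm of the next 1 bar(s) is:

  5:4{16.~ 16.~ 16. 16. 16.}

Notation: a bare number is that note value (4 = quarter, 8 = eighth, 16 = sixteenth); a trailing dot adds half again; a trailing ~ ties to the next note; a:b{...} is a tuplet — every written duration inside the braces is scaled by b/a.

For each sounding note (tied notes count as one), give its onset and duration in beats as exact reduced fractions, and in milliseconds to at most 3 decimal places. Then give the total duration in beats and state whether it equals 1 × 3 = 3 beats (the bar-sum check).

1) 0.0ms=0b +850.394ms=9/5b
2) 850.394ms=9/5b +283.465ms=3/5b
3) 1133.858ms=12/5b +283.465ms=3/5b
Σ=3b of 3 (127bpm 3/8) — PASS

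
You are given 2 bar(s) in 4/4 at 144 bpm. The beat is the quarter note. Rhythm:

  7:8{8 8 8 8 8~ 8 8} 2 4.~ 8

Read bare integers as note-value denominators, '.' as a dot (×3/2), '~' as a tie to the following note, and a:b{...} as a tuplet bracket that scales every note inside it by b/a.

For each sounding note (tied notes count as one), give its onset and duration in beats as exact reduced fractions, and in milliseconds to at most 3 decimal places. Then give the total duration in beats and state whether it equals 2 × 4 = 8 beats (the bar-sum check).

1) 0.0ms=0b +238.095ms=4/7b
2) 238.095ms=4/7b +238.095ms=4/7b
3) 476.19ms=8/7b +238.095ms=4/7b
4) 714.286ms=12/7b +238.095ms=4/7b
5) 952.381ms=16/7b +476.19ms=8/7b
6) 1428.571ms=24/7b +238.095ms=4/7b
7) 1666.667ms=4b +833.333ms=2b
8) 2500.0ms=6b +833.333ms=2b
Σ=8b of 8 (144bpm 4/4) — PASS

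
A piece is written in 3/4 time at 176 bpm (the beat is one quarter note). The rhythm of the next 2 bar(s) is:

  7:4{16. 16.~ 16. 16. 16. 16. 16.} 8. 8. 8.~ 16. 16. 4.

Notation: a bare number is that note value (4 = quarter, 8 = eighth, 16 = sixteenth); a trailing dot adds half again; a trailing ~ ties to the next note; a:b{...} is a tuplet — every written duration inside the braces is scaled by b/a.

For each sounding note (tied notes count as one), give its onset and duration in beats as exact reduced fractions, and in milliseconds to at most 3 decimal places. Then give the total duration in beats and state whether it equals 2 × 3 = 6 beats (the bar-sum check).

1) 0.0ms=0b +73.052ms=3/14b
2) 73.052ms=3/14b +146.104ms=3/7b
3) 219.156ms=9/14b +73.052ms=3/14b
4) 292.208ms=6/7b +73.052ms=3/14b
5) 365.26ms=15/14b +73.052ms=3/14b
6) 438.312ms=9/7b +73.052ms=3/14b
7) 511.364ms=3/2b +255.682ms=3/4b
8) 767.045ms=9/4b +255.682ms=3/4b
9) 1022.727ms=3b +383.523ms=9/8b
10) 1406.25ms=33/8b +127.841ms=3/8b
11) 1534.091ms=9/2b +511.364ms=3/2b
Σ=6b of 6 (176bpm 3/4) — PASS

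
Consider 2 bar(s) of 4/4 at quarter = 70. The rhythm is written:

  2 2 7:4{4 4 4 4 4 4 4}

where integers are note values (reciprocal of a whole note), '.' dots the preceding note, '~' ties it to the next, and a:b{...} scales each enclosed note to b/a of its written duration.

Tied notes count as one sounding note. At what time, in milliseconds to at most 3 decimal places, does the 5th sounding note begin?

1. 0.0ms @ 0 + 1714.286ms (2)
2. 1714.286ms @ 2 + 1714.286ms (2)
3. 3428.571ms @ 4 + 489.796ms (4/7)
4. 3918.367ms @ 32/7 + 489.796ms (4/7)
5. 4408.163ms @ 36/7 + 489.796ms (4/7)
6. 4897.959ms @ 40/7 + 489.796ms (4/7)
7. 5387.755ms @ 44/7 + 489.796ms (4/7)
8. 5877.551ms @ 48/7 + 489.796ms (4/7)
9. 6367.347ms @ 52/7 + 489.796ms (4/7)

note 5 onset = 36/7b = 4408.163ms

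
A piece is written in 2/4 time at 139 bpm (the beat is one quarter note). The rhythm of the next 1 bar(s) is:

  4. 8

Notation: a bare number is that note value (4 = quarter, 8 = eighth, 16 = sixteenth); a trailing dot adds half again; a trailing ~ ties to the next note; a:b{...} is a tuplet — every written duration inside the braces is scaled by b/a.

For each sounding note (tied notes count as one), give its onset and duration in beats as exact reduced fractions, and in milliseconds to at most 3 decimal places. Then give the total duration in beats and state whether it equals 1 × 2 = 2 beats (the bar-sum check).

1) 0.0ms=0b +647.482ms=3/2b
2) 647.482ms=3/2b +215.827ms=1/2b
Σ=2b of 2 (139bpm 2/4) — PASS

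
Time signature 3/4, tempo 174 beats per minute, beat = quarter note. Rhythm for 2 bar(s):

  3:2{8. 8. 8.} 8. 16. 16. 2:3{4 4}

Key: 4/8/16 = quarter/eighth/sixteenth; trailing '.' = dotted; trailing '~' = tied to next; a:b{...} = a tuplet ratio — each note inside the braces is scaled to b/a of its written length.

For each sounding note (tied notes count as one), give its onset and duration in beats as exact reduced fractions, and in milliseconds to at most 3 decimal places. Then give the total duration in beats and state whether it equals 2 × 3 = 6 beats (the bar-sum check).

1) 0.0ms=0b +172.414ms=1/2b
2) 172.414ms=1/2b +172.414ms=1/2b
3) 344.828ms=1b +172.414ms=1/2b
4) 517.241ms=3/2b +258.621ms=3/4b
5) 775.862ms=9/4b +129.31ms=3/8b
6) 905.172ms=21/8b +129.31ms=3/8b
7) 1034.483ms=3b +517.241ms=3/2b
8) 1551.724ms=9/2b +517.241ms=3/2b
Σ=6b of 6 (174bpm 3/4) — PASS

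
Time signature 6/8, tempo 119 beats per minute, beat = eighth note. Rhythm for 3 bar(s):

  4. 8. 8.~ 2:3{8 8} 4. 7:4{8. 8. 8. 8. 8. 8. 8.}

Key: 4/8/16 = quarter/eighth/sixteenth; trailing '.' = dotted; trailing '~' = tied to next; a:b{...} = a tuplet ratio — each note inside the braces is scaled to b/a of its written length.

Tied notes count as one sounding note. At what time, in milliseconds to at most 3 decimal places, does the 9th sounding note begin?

note 9 onset = 102/7b = 7346.939ms

1. 0.0ms @ 0 + 1512.605ms (3)
2. 1512.605ms @ 3 + 756.303ms (3/2)
3. 2268.908ms @ 9/2 + 1512.605ms (3)
4. 3781.513ms @ 15/2 + 756.303ms (3/2)
5. 4537.815ms @ 9 + 1512.605ms (3)
6. 6050.42ms @ 12 + 432.173ms (6/7)
7. 6482.593ms @ 90/7 + 432.173ms (6/7)
8. 6914.766ms @ 96/7 + 432.173ms (6/7)
9. 7346.939ms @ 102/7 + 432.173ms (6/7)
10. 7779.112ms @ 108/7 + 432.173ms (6/7)
11. 8211.285ms @ 114/7 + 432.173ms (6/7)
12. 8643.457ms @ 120/7 + 432.173ms (6/7)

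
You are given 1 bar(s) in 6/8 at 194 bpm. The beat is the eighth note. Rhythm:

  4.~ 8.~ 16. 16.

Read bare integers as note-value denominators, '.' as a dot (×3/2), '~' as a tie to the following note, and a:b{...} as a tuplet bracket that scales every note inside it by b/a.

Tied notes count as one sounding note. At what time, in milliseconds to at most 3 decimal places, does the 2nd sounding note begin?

note 2 onset = 21/4b = 1623.711ms

1. 0.0ms @ 0 + 1623.711ms (21/4)
2. 1623.711ms @ 21/4 + 231.959ms (3/4)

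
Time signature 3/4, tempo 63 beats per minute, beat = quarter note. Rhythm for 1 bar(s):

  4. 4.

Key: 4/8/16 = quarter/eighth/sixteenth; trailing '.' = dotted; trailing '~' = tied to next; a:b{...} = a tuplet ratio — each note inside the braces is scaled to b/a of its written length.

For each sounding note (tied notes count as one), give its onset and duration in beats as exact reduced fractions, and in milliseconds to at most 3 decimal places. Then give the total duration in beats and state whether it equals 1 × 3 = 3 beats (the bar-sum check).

1) 0.0ms=0b +1428.571ms=3/2b
2) 1428.571ms=3/2b +1428.571ms=3/2b
Σ=3b of 3 (63bpm 3/4) — PASS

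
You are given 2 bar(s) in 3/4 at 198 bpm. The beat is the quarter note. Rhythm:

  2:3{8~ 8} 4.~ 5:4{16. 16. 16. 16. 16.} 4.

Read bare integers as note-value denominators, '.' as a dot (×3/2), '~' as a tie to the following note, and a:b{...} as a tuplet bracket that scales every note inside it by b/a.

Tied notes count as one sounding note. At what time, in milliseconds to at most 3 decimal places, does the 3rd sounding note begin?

1. 0.0ms @ 0 + 454.545ms (3/2)
2. 454.545ms @ 3/2 + 545.455ms (9/5)
3. 1000.0ms @ 33/10 + 90.909ms (3/10)
4. 1090.909ms @ 18/5 + 90.909ms (3/10)
5. 1181.818ms @ 39/10 + 90.909ms (3/10)
6. 1272.727ms @ 21/5 + 90.909ms (3/10)
7. 1363.636ms @ 9/2 + 454.545ms (3/2)

note 3 onset = 33/10b = 1000.0ms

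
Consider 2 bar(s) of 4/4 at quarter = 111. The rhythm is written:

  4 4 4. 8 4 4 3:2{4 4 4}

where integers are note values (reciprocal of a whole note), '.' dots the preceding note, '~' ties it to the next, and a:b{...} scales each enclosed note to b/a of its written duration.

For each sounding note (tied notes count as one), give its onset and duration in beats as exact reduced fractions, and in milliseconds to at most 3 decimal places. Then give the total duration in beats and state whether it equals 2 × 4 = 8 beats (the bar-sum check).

1) 0.0ms=0b +540.541ms=1b
2) 540.541ms=1b +540.541ms=1b
3) 1081.081ms=2b +810.811ms=3/2b
4) 1891.892ms=7/2b +270.27ms=1/2b
5) 2162.162ms=4b +540.541ms=1b
6) 2702.703ms=5b +540.541ms=1b
7) 3243.243ms=6b +360.36ms=2/3b
8) 3603.604ms=20/3b +360.36ms=2/3b
9) 3963.964ms=22/3b +360.36ms=2/3b
Σ=8b of 8 (111bpm 4/4) — PASS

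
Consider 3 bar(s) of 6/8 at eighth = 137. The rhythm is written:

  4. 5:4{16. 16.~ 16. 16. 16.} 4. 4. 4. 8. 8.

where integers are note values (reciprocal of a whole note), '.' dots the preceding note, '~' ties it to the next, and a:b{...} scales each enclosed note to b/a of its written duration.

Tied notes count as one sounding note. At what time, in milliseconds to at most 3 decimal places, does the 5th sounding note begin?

1. 0.0ms @ 0 + 1313.869ms (3)
2. 1313.869ms @ 3 + 262.774ms (3/5)
3. 1576.642ms @ 18/5 + 525.547ms (6/5)
4. 2102.19ms @ 24/5 + 262.774ms (3/5)
5. 2364.964ms @ 27/5 + 262.774ms (3/5)
6. 2627.737ms @ 6 + 1313.869ms (3)
7. 3941.606ms @ 9 + 1313.869ms (3)
8. 5255.474ms @ 12 + 1313.869ms (3)
9. 6569.343ms @ 15 + 656.934ms (3/2)
10. 7226.277ms @ 33/2 + 656.934ms (3/2)

note 5 onset = 27/5b = 2364.964ms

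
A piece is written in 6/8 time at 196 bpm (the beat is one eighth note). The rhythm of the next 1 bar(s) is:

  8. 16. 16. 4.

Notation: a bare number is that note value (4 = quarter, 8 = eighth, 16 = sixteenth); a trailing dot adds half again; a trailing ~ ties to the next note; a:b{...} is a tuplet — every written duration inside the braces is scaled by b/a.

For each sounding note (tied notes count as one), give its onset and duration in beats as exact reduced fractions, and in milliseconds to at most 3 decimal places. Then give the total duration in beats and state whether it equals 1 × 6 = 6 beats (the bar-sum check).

1) 0.0ms=0b +459.184ms=3/2b
2) 459.184ms=3/2b +229.592ms=3/4b
3) 688.776ms=9/4b +229.592ms=3/4b
4) 918.367ms=3b +918.367ms=3b
Σ=6b of 6 (196bpm 6/8) — PASS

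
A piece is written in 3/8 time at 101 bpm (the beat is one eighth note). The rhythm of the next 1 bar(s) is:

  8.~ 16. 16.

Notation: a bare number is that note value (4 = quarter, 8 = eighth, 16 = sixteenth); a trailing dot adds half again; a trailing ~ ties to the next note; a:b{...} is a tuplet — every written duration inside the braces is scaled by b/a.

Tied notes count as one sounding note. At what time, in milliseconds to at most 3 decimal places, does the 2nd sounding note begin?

1. 0.0ms @ 0 + 1336.634ms (9/4)
2. 1336.634ms @ 9/4 + 445.545ms (3/4)

note 2 onset = 9/4b = 1336.634ms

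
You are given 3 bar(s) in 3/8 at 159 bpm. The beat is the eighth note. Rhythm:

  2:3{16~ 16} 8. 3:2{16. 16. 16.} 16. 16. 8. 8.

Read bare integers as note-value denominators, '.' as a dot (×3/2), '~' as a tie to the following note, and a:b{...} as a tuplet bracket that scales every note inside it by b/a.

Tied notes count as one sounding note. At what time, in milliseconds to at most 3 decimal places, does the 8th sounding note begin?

note 8 onset = 6b = 2264.151ms

1. 0.0ms @ 0 + 566.038ms (3/2)
2. 566.038ms @ 3/2 + 566.038ms (3/2)
3. 1132.075ms @ 3 + 188.679ms (1/2)
4. 1320.755ms @ 7/2 + 188.679ms (1/2)
5. 1509.434ms @ 4 + 188.679ms (1/2)
6. 1698.113ms @ 9/2 + 283.019ms (3/4)
7. 1981.132ms @ 21/4 + 283.019ms (3/4)
8. 2264.151ms @ 6 + 566.038ms (3/2)
9. 2830.189ms @ 15/2 + 566.038ms (3/2)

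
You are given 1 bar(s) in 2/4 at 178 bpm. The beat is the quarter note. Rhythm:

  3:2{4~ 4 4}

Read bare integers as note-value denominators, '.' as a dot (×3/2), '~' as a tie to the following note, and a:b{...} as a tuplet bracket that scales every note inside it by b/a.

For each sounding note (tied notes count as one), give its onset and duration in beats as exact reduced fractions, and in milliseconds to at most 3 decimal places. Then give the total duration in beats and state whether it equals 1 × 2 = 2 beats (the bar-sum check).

1) 0.0ms=0b +449.438ms=4/3b
2) 449.438ms=4/3b +224.719ms=2/3b
Σ=2b of 2 (178bpm 2/4) — PASS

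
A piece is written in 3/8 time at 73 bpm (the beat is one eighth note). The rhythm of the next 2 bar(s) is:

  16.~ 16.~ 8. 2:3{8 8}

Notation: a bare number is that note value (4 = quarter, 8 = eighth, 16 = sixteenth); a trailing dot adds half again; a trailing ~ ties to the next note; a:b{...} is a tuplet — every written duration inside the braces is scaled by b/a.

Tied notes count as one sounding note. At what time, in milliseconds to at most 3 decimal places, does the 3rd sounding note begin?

note 3 onset = 9/2b = 3698.63ms

1. 0.0ms @ 0 + 2465.753ms (3)
2. 2465.753ms @ 3 + 1232.877ms (3/2)
3. 3698.63ms @ 9/2 + 1232.877ms (3/2)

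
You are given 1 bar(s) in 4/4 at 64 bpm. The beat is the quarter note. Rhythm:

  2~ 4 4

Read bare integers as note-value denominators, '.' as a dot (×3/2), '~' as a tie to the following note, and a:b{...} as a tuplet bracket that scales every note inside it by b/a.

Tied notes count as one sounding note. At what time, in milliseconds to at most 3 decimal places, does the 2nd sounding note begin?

note 2 onset = 3b = 2812.5ms

1. 0.0ms @ 0 + 2812.5ms (3)
2. 2812.5ms @ 3 + 937.5ms (1)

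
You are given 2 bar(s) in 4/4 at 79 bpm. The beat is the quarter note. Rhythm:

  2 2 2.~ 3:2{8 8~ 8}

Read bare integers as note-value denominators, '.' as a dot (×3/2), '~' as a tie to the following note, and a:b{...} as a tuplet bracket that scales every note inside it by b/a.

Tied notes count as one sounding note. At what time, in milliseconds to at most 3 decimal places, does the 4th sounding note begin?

note 4 onset = 22/3b = 5569.62ms

1. 0.0ms @ 0 + 1518.987ms (2)
2. 1518.987ms @ 2 + 1518.987ms (2)
3. 3037.975ms @ 4 + 2531.646ms (10/3)
4. 5569.62ms @ 22/3 + 506.329ms (2/3)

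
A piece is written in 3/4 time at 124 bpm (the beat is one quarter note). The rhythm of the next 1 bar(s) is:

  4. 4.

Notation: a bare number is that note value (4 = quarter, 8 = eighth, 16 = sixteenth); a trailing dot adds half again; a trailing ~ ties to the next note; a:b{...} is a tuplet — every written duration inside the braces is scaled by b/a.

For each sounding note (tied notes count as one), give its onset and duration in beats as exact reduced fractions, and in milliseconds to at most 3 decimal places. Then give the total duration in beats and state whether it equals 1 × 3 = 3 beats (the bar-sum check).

1) 0.0ms=0b +725.806ms=3/2b
2) 725.806ms=3/2b +725.806ms=3/2b
Σ=3b of 3 (124bpm 3/4) — PASS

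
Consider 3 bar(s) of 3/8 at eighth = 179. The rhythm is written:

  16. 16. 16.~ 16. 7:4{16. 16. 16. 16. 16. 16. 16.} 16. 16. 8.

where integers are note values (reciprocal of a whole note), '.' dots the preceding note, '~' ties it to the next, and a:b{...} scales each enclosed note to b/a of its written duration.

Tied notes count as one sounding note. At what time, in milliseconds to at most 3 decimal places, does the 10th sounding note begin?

1. 0.0ms @ 0 + 251.397ms (3/4)
2. 251.397ms @ 3/4 + 251.397ms (3/4)
3. 502.793ms @ 3/2 + 502.793ms (3/2)
4. 1005.587ms @ 3 + 143.655ms (3/7)
5. 1149.242ms @ 24/7 + 143.655ms (3/7)
6. 1292.897ms @ 27/7 + 143.655ms (3/7)
7. 1436.552ms @ 30/7 + 143.655ms (3/7)
8. 1580.208ms @ 33/7 + 143.655ms (3/7)
9. 1723.863ms @ 36/7 + 143.655ms (3/7)
10. 1867.518ms @ 39/7 + 143.655ms (3/7)
11. 2011.173ms @ 6 + 251.397ms (3/4)
12. 2262.57ms @ 27/4 + 251.397ms (3/4)
13. 2513.966ms @ 15/2 + 502.793ms (3/2)

note 10 onset = 39/7b = 1867.518ms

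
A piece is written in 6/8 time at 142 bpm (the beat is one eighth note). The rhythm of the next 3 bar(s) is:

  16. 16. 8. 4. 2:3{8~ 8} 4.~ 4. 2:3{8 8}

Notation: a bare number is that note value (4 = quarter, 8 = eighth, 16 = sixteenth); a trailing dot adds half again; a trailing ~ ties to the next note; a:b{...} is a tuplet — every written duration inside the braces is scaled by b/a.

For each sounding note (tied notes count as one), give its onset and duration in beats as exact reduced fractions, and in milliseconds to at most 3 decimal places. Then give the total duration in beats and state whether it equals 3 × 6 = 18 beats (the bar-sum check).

1) 0.0ms=0b +316.901ms=3/4b
2) 316.901ms=3/4b +316.901ms=3/4b
3) 633.803ms=3/2b +633.803ms=3/2b
4) 1267.606ms=3b +1267.606ms=3b
5) 2535.211ms=6b +1267.606ms=3b
6) 3802.817ms=9b +2535.211ms=6b
7) 6338.028ms=15b +633.803ms=3/2b
8) 6971.831ms=33/2b +633.803ms=3/2b
Σ=18b of 18 (142bpm 6/8) — PASS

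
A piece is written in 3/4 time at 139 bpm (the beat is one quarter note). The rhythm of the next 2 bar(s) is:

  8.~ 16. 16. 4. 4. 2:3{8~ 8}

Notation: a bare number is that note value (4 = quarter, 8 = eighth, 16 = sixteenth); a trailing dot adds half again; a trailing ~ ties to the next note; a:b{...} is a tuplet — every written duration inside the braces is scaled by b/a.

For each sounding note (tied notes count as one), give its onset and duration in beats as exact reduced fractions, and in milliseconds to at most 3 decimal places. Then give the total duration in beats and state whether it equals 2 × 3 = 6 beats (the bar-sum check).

1) 0.0ms=0b +485.612ms=9/8b
2) 485.612ms=9/8b +161.871ms=3/8b
3) 647.482ms=3/2b +647.482ms=3/2b
4) 1294.964ms=3b +647.482ms=3/2b
5) 1942.446ms=9/2b +647.482ms=3/2b
Σ=6b of 6 (139bpm 3/4) — PASS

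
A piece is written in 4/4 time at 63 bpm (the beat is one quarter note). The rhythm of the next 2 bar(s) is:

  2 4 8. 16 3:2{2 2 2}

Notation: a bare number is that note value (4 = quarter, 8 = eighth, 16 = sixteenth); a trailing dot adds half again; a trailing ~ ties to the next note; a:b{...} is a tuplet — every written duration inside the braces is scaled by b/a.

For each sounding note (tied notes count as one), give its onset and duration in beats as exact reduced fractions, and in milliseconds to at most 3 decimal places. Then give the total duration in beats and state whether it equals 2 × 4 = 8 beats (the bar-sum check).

1) 0.0ms=0b +1904.762ms=2b
2) 1904.762ms=2b +952.381ms=1b
3) 2857.143ms=3b +714.286ms=3/4b
4) 3571.429ms=15/4b +238.095ms=1/4b
5) 3809.524ms=4b +1269.841ms=4/3b
6) 5079.365ms=16/3b +1269.841ms=4/3b
7) 6349.206ms=20/3b +1269.841ms=4/3b
Σ=8b of 8 (63bpm 4/4) — PASS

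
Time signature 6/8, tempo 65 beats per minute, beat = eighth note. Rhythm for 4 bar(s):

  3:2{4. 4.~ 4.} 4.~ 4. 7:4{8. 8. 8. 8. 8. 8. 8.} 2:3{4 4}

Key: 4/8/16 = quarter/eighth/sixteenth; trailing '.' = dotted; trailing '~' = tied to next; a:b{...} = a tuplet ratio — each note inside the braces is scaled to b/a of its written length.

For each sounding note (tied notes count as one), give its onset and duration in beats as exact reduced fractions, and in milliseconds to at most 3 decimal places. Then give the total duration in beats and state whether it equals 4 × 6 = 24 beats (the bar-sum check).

1) 0.0ms=0b +1846.154ms=2b
2) 1846.154ms=2b +3692.308ms=4b
3) 5538.462ms=6b +5538.462ms=6b
4) 11076.923ms=12b +791.209ms=6/7b
5) 11868.132ms=90/7b +791.209ms=6/7b
6) 12659.341ms=96/7b +791.209ms=6/7b
7) 13450.549ms=102/7b +791.209ms=6/7b
8) 14241.758ms=108/7b +791.209ms=6/7b
9) 15032.967ms=114/7b +791.209ms=6/7b
10) 15824.176ms=120/7b +791.209ms=6/7b
11) 16615.385ms=18b +2769.231ms=3b
12) 19384.615ms=21b +2769.231ms=3b
Σ=24b of 24 (65bpm 6/8) — PASS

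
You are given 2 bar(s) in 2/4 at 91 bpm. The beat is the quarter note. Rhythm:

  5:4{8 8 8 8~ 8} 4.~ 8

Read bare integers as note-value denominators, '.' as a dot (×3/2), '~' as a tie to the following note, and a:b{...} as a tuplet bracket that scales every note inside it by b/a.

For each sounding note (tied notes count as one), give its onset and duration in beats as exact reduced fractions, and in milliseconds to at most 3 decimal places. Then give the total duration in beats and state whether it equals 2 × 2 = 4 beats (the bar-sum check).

1) 0.0ms=0b +263.736ms=2/5b
2) 263.736ms=2/5b +263.736ms=2/5b
3) 527.473ms=4/5b +263.736ms=2/5b
4) 791.209ms=6/5b +527.473ms=4/5b
5) 1318.681ms=2b +1318.681ms=2b
Σ=4b of 4 (91bpm 2/4) — PASS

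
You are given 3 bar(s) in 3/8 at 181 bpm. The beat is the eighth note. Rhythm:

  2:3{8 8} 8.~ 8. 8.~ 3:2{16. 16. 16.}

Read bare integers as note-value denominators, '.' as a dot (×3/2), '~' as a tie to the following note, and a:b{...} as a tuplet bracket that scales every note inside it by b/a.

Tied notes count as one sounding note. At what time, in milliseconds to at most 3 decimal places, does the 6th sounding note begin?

note 6 onset = 17/2b = 2817.68ms

1. 0.0ms @ 0 + 497.238ms (3/2)
2. 497.238ms @ 3/2 + 497.238ms (3/2)
3. 994.475ms @ 3 + 994.475ms (3)
4. 1988.95ms @ 6 + 662.983ms (2)
5. 2651.934ms @ 8 + 165.746ms (1/2)
6. 2817.68ms @ 17/2 + 165.746ms (1/2)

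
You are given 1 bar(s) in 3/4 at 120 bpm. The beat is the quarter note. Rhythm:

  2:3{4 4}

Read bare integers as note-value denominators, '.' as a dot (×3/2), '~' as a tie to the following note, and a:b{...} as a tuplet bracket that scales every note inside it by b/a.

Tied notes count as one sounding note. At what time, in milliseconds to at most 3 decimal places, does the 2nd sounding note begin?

note 2 onset = 3/2b = 750.0ms

1. 0.0ms @ 0 + 750.0ms (3/2)
2. 750.0ms @ 3/2 + 750.0ms (3/2)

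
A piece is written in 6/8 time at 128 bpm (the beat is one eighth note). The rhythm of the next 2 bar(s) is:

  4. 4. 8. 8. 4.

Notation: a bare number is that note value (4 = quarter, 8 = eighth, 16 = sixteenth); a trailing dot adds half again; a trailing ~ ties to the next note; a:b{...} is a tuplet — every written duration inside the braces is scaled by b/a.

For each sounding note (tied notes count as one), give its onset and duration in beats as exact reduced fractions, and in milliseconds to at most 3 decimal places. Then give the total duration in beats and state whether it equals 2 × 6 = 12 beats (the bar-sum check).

1) 0.0ms=0b +1406.25ms=3b
2) 1406.25ms=3b +1406.25ms=3b
3) 2812.5ms=6b +703.125ms=3/2b
4) 3515.625ms=15/2b +703.125ms=3/2b
5) 4218.75ms=9b +1406.25ms=3b
Σ=12b of 12 (128bpm 6/8) — PASS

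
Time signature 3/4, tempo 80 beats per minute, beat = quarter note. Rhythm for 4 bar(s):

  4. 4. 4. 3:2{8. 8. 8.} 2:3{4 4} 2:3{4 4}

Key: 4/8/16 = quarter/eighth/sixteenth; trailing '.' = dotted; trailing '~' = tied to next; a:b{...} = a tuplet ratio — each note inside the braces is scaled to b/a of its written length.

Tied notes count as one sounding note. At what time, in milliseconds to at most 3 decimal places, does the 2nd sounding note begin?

1. 0.0ms @ 0 + 1125.0ms (3/2)
2. 1125.0ms @ 3/2 + 1125.0ms (3/2)
3. 2250.0ms @ 3 + 1125.0ms (3/2)
4. 3375.0ms @ 9/2 + 375.0ms (1/2)
5. 3750.0ms @ 5 + 375.0ms (1/2)
6. 4125.0ms @ 11/2 + 375.0ms (1/2)
7. 4500.0ms @ 6 + 1125.0ms (3/2)
8. 5625.0ms @ 15/2 + 1125.0ms (3/2)
9. 6750.0ms @ 9 + 1125.0ms (3/2)
10. 7875.0ms @ 21/2 + 1125.0ms (3/2)

note 2 onset = 3/2b = 1125.0ms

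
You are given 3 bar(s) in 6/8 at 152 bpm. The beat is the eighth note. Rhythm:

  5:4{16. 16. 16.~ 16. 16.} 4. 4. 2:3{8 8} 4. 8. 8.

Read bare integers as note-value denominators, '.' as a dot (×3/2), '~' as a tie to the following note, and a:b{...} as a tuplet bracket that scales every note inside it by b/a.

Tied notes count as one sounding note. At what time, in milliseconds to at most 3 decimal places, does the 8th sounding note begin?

note 8 onset = 21/2b = 4144.737ms

1. 0.0ms @ 0 + 236.842ms (3/5)
2. 236.842ms @ 3/5 + 236.842ms (3/5)
3. 473.684ms @ 6/5 + 473.684ms (6/5)
4. 947.368ms @ 12/5 + 236.842ms (3/5)
5. 1184.211ms @ 3 + 1184.211ms (3)
6. 2368.421ms @ 6 + 1184.211ms (3)
7. 3552.632ms @ 9 + 592.105ms (3/2)
8. 4144.737ms @ 21/2 + 592.105ms (3/2)
9. 4736.842ms @ 12 + 1184.211ms (3)
10. 5921.053ms @ 15 + 592.105ms (3/2)
11. 6513.158ms @ 33/2 + 592.105ms (3/2)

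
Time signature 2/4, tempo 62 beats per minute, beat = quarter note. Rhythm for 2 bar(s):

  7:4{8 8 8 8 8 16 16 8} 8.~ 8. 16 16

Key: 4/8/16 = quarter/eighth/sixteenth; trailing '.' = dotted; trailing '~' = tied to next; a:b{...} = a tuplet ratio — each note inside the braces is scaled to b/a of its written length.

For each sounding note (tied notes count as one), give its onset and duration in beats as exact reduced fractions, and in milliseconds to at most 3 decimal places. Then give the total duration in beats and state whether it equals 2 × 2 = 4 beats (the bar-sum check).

1) 0.0ms=0b +276.498ms=2/7b
2) 276.498ms=2/7b +276.498ms=2/7b
3) 552.995ms=4/7b +276.498ms=2/7b
4) 829.493ms=6/7b +276.498ms=2/7b
5) 1105.991ms=8/7b +276.498ms=2/7b
6) 1382.488ms=10/7b +138.249ms=1/7b
7) 1520.737ms=11/7b +138.249ms=1/7b
8) 1658.986ms=12/7b +276.498ms=2/7b
9) 1935.484ms=2b +1451.613ms=3/2b
10) 3387.097ms=7/2b +241.935ms=1/4b
11) 3629.032ms=15/4b +241.935ms=1/4b
Σ=4b of 4 (62bpm 2/4) — PASS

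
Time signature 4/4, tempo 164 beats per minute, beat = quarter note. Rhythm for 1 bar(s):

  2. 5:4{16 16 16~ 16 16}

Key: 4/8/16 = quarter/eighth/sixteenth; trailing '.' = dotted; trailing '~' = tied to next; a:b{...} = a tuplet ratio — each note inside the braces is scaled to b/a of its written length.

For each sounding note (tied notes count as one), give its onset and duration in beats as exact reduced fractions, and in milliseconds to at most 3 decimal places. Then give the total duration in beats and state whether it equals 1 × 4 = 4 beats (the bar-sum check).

1) 0.0ms=0b +1097.561ms=3b
2) 1097.561ms=3b +73.171ms=1/5b
3) 1170.732ms=16/5b +73.171ms=1/5b
4) 1243.902ms=17/5b +146.341ms=2/5b
5) 1390.244ms=19/5b +73.171ms=1/5b
Σ=4b of 4 (164bpm 4/4) — PASS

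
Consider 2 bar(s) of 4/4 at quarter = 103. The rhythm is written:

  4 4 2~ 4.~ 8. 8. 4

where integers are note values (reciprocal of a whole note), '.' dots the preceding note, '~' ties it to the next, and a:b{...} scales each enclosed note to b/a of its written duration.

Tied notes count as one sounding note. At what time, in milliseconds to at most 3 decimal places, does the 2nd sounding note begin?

note 2 onset = 1b = 582.524ms

1. 0.0ms @ 0 + 582.524ms (1)
2. 582.524ms @ 1 + 582.524ms (1)
3. 1165.049ms @ 2 + 2475.728ms (17/4)
4. 3640.777ms @ 25/4 + 436.893ms (3/4)
5. 4077.67ms @ 7 + 582.524ms (1)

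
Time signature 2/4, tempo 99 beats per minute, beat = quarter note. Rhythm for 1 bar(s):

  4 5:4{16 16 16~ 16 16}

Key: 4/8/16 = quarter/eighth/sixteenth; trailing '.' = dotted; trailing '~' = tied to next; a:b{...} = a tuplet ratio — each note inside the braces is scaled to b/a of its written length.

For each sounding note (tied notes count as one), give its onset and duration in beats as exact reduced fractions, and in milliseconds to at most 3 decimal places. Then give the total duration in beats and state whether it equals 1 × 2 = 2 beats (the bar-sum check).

1) 0.0ms=0b +606.061ms=1b
2) 606.061ms=1b +121.212ms=1/5b
3) 727.273ms=6/5b +121.212ms=1/5b
4) 848.485ms=7/5b +242.424ms=2/5b
5) 1090.909ms=9/5b +121.212ms=1/5b
Σ=2b of 2 (99bpm 2/4) — PASS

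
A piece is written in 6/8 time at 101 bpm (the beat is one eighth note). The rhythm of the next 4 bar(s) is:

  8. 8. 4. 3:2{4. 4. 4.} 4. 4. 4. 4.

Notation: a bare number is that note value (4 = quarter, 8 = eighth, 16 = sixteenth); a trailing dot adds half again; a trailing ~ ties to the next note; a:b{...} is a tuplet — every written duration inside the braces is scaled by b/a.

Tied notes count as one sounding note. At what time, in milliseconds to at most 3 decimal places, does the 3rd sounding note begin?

1. 0.0ms @ 0 + 891.089ms (3/2)
2. 891.089ms @ 3/2 + 891.089ms (3/2)
3. 1782.178ms @ 3 + 1782.178ms (3)
4. 3564.356ms @ 6 + 1188.119ms (2)
5. 4752.475ms @ 8 + 1188.119ms (2)
6. 5940.594ms @ 10 + 1188.119ms (2)
7. 7128.713ms @ 12 + 1782.178ms (3)
8. 8910.891ms @ 15 + 1782.178ms (3)
9. 10693.069ms @ 18 + 1782.178ms (3)
10. 12475.248ms @ 21 + 1782.178ms (3)

note 3 onset = 3b = 1782.178ms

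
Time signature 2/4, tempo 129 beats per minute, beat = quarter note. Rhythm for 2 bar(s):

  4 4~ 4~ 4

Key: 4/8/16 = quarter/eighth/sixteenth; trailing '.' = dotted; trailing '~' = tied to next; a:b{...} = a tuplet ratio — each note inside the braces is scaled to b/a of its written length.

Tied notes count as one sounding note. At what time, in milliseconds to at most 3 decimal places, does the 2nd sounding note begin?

1. 0.0ms @ 0 + 465.116ms (1)
2. 465.116ms @ 1 + 1395.349ms (3)

note 2 onset = 1b = 465.116ms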